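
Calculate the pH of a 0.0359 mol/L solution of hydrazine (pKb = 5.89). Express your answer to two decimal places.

pH = 10.33

N2H4 + H2O ⇌ N2H5+ + OH-
Kb = 10^(−5.89) = 1.29 × 10^-6
Kb = [OH-]²/(0.0359 − [OH-]) = 1.29 × 10^-6
Since Kb ≪ C₀, [OH-] ≈ √(Kb·C₀) = 2.15 × 10^-4 M.
([OH-]/C₀ = 0.6% < 5%, so the approximation holds.)
pOH = 3.67, so pH = 14.00 − pOH = 10.33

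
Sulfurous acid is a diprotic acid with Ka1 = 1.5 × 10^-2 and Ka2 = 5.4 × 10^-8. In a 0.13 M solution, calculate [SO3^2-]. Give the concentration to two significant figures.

First ionization gives [H+] ≈ [HSO3-] = 3.73 × 10^-2 M.
Second step: Ka2 = [H+][SO3^2-]/[HSO3-] ≈ [SO3^2-] (since [H+] ≈ [HSO3-]).
So [SO3^2-] ≈ Ka2.

5.4 × 10^-8 M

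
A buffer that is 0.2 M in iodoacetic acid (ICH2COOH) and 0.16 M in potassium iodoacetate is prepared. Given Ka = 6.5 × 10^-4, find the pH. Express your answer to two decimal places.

pKa = −log(6.5 × 10^-4) = 3.187
Using pH = pKa + log([base]/[acid]) with [base]/[acid] = 0.16/0.2:
pH = 3.187 + (-0.097) = 3.09

pH = 3.09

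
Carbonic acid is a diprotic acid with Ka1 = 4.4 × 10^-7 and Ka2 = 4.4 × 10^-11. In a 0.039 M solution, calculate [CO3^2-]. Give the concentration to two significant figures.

4.4 × 10^-11 M

First ionization gives [H+] ≈ [HCO3-] = 1.31 × 10^-4 M.
Second step: Ka2 = [H+][CO3^2-]/[HCO3-] ≈ [CO3^2-] (since [H+] ≈ [HCO3-]).
So [CO3^2-] ≈ Ka2.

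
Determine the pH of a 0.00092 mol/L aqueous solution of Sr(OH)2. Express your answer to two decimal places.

Sr(OH)2 is a strong base (each formula unit releases 2 OH-); [OH-] = 0.00184 M.
pOH = -log(0.00184) = 2.74
pH = 14.00 - 2.74 = 11.26

pH = 11.26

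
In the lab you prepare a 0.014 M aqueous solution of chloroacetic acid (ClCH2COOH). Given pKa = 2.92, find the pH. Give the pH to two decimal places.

ClCH2COOH ⇌ ClCH2COO- + H+
Ka = 10^(−2.92) = 1.20 × 10^-3
Ka = x²/(0.014 − x) = 1.20 × 10^-3
Here C₀/Ka ≈ 11.7, so the small-x approximation fails. Use the quadratic:
x = [−0.0012 + √(0.0012² + 6.72e-05)]/2 = 3.54 × 10^-3 M
pH = −log[H+] = −log(3.54 × 10^-3) = 2.45

pH = 2.45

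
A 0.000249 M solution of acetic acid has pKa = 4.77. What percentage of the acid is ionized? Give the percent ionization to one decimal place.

22.9%

CH3COOH ⇌ CH3COO- + H+; let x = [H+] at equilibrium.
Ka = 10^(−4.77) = 1.70 × 10^-5
Solve x² + 1.7e-05x − 4.23e-09 = 0 → x = 5.71 × 10^-5 M
% ionization = x/C₀ × 100% = 5.71 × 10^-5/0.000249 × 100% = 22.9%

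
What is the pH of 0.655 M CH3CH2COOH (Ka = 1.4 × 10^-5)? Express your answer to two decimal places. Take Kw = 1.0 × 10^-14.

pH = 2.52

CH3CH2COOH ⇌ CH3CH2COO- + H+
From the ICE table, Ka = [H+]²/(0.655 − [H+]) = 1.4 × 10^-5.
Assume [H+] ≪ 0.655: [H+] ≈ √(1.4 × 10^-5 × 0.655) = 3.03 × 10^-3 M
([H+]/C₀ = 0.46% < 5%, so the approximation holds.)
pH = −log[H+] = −log(3.03 × 10^-3) = 2.52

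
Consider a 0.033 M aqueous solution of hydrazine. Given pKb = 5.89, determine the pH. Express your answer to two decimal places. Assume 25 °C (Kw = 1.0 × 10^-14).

N2H4 + H2O ⇌ N2H5+ + OH-
Kb = 10^(−5.89) = 1.29 × 10^-6
Kb = [OH-]²/(0.033 − [OH-]) = 1.29 × 10^-6
Neglecting [OH-] in the denominator: [OH-] = √(1.29 × 10^-6 × 0.033) = 2.06 × 10^-4 M
pOH = 3.69, so pH = 14.00 − pOH = 10.31

pH = 10.31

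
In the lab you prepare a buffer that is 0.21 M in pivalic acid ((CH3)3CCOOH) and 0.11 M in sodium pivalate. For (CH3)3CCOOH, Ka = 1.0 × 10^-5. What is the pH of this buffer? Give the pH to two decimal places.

pKa = −log(1.0 × 10^-5) = 5.000
pH = pKa + log([A⁻]/[HA]) = 5.000 + log(0.11/0.21)
pH = 5.000 + (-0.281) = 4.72

pH = 4.72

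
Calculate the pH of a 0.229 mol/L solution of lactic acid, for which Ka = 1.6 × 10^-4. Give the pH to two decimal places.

CH3CH(OH)COOH ⇌ CH3CH(OH)COO- + H+
From the ICE table, Ka = [H+]²/(0.229 − [H+]) = 1.6 × 10^-4.
Neglecting [H+] in the denominator: [H+] = √(1.6 × 10^-4 × 0.229) = 6.05 × 10^-3 M
pH = −log(6.05 × 10^-3) = 2.22

pH = 2.22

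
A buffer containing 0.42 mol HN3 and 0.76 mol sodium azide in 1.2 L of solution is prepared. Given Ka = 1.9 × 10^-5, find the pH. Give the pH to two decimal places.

pH = 4.98

pKa = −log(1.9 × 10^-5) = 4.721
Henderson–Hasselbalch: pH = pKa + log([N3-]/[HN3]) = 4.721 + log(0.76/0.42)
pH = 4.721 + (+0.258) = 4.98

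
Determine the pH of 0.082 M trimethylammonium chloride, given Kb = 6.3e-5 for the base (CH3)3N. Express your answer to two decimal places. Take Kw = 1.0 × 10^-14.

pH = 5.44

(CH3)3NH+ is the conjugate acid of the weak base (CH3)3N.
Ka = Kw/Kb = 1.0×10^-14 / 6.3 × 10^-5 = 1.59 × 10^-10
Ka = [H+]²/(0.082 − [H+]) = 1.59 × 10^-10
Assume [H+] ≪ 0.082: [H+] ≈ √(1.59 × 10^-10 × 0.082) = 3.61 × 10^-6 M
([H+]/C₀ = 0.0044% < 5%, so the approximation holds.)
pH = −log[H+] = −log(3.61 × 10^-6) = 5.44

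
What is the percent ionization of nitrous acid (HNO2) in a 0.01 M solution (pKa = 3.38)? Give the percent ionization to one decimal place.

18.4%

HNO2 ⇌ NO2- + H+; let x = [H+] at equilibrium.
Ka = 10^(−3.38) = 4.17 × 10^-4
Solve x² + 0.000417x − 4.17e-06 = 0 → x = 1.84 × 10^-3 M
Fraction ionized = 1.84 × 10^-3 / 0.01 = 0.1840 → 18.4%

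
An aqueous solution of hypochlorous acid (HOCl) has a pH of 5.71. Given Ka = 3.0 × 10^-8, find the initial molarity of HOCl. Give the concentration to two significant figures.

[H+] = 10^(-5.71) = 1.95 × 10^-6 M = x
Ka = x²/(C₀ − x) ⇒ C₀ = x + x²/Ka
C₀ = 1.95 × 10^-6 + (1.95 × 10^-6)²/(3.0 × 10^-8) = 1.29 × 10^-4 M

C₀ = 1.3 × 10^-4 M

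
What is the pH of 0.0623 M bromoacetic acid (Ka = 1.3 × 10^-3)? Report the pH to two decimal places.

pH = 2.08

BrCH2COOH ⇌ BrCH2COO- + H+
Ka = [H+]²/(0.0623 − [H+]) = 1.3 × 10^-3
The 5% rule fails; solving [H+]² + Ka·[H+] − Ka·C₀ = 0 exactly:
[H+] = (−Ka + √(Ka² + 4·Ka·C₀))/2 = 8.37 × 10^-3 M
pH = −log(8.37 × 10^-3) = 2.08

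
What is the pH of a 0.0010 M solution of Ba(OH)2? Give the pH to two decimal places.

pH = 11.30

Ba(OH)2 is a strong base (each formula unit releases 2 OH-); [OH-] = 0.002 M.
pOH = -log(0.002) = 2.70
pH = 14.00 - 2.70 = 11.30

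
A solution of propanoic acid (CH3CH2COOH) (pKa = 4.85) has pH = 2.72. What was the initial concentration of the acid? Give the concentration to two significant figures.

[H+] = 10^(-2.72) = 1.91 × 10^-3 M = x
Ka = 10^(−4.85) = 1.41 × 10^-5
Ka = x²/(C₀ − x) ⇒ C₀ = x + x²/Ka
C₀ = 1.91 × 10^-3 + (1.91 × 10^-3)²/(1.41 × 10^-5) = 2.61 × 10^-1 M

C₀ = 2.6 × 10^-1 M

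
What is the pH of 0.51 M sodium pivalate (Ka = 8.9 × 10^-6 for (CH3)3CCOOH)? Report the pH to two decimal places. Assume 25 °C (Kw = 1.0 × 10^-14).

pH = 9.38

(CH3)3CCOO- is the conjugate base of the weak acid (CH3)3CCOOH.
Kb = Kw/Ka = 1.0×10^-14 / 8.9 × 10^-6 = 1.12 × 10^-9
From the ICE table, Kb = x²/(0.51 − x) = 1.12 × 10^-9.
Neglecting x in the denominator: x = √(1.12 × 10^-9 × 0.51) = 2.39 × 10^-5 M
Check: 0.0047% ionized — well under 5%, approximation valid.
pOH = −log(2.39 × 10^-5) = 4.62; pH = 14.00 − 4.62 = 9.38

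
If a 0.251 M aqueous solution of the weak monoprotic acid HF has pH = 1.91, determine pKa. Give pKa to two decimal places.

pKa = 3.20

[H+] = 10^(-1.91) = 1.23 × 10^-2 M
At equilibrium [HA] = 0.251 − 1.23 × 10^-2 = 2.39 × 10^-1 M
Ka = [H+][A-]/[HA] = (1.23 × 10^-2)² / 2.39 × 10^-1 = 6.33 × 10^-4
pKa = -log(6.33 × 10^-4) = 3.20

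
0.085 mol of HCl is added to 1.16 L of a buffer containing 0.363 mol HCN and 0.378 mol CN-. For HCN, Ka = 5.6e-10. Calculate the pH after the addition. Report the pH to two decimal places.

Added H+ converts CN- to HCN: HCN → 0.448 mol, CN- → 0.293 mol.
pKa = −log(5.6 × 10^-10) = 9.252
pH = pKa + log(n_CN-/n_HCN) = 9.252 + log(0.293/0.448) = 9.252 + (-0.184)

pH = 9.07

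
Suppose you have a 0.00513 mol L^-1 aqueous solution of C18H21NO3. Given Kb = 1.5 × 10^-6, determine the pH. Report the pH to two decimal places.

C18H21NO3 + H2O ⇌ C18H22NO3+ + OH-
From the ICE table, Kb = [OH-]²/(0.00513 − [OH-]) = 1.5 × 10^-6.
Assume [OH-] ≪ 0.00513: [OH-] ≈ √(1.5 × 10^-6 × 0.00513) = 8.77 × 10^-5 M
pOH = −log(8.77 × 10^-5) = 4.06; pH = 14.00 − 4.06 = 9.94

pH = 9.94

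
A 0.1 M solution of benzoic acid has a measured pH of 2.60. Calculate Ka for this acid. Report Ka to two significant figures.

Ka = 6.5 × 10^-5

[H+] = 10^(-2.60) = 2.51 × 10^-3 M
At equilibrium [HA] = 0.1 − 2.51 × 10^-3 = 9.75 × 10^-2 M
Ka = [H+][A-]/[HA] = (2.51 × 10^-3)² / 9.75 × 10^-2 = 6.5 × 10^-5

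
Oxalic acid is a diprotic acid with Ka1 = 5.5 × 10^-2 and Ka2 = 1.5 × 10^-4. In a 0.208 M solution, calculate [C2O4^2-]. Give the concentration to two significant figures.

First ionization gives [H+] ≈ [HC2O4-] = 8.29 × 10^-2 M.
Second step: Ka2 = [H+][C2O4^2-]/[HC2O4-] ≈ [C2O4^2-] (since [H+] ≈ [HC2O4-]).
So [C2O4^2-] ≈ Ka2.

1.5 × 10^-4 M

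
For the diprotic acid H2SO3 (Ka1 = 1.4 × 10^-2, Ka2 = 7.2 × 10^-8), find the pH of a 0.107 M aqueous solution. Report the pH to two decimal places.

pH = 1.49

Ka1 ≫ Ka2, so treat the first dissociation as the only significant source of H+.
Ka1 = x²/(0.107 − x) = 1.4 × 10^-2
Solving the quadratic: x = (−Ka1 + √(Ka1² + 4·Ka1·C₀))/2 = 3.23 × 10^-2 M
pH = −log(3.23 × 10^-2) = 1.49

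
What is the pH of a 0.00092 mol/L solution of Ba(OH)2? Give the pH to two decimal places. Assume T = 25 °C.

Ba(OH)2 is a strong base (each formula unit releases 2 OH-); [OH-] = 0.00184 M.
pOH = -log(0.00184) = 2.74
pH = 14.00 - 2.74 = 11.26

pH = 11.26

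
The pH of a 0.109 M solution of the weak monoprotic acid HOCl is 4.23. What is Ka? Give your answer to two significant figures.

[H+] = 10^(-4.23) = 5.89 × 10^-5 M
At equilibrium [HA] = 0.109 − 5.89 × 10^-5 = 1.09 × 10^-1 M
Ka = [H+][A-]/[HA] = (5.89 × 10^-5)² / 1.09 × 10^-1 = 3.2 × 10^-8

Ka = 3.2 × 10^-8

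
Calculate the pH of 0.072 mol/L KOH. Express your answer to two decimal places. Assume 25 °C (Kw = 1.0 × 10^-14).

pH = 12.86

KOH is a strong base; [OH-] = 0.072 M.
pOH = -log(0.072) = 1.14
pH = 14.00 - 1.14 = 12.86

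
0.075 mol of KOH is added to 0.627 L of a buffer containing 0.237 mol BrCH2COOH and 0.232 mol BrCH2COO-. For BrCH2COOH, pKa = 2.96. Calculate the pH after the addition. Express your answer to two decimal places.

pH = 3.24

OH- converts BrCH2COOH to BrCH2COO-: BrCH2COOH → 0.162 mol, BrCH2COO- → 0.307 mol.
pH = pKa + log(n_BrCH2COO-/n_BrCH2COOH) = 2.96 + log(0.307/0.162) = 2.96 + (+0.278)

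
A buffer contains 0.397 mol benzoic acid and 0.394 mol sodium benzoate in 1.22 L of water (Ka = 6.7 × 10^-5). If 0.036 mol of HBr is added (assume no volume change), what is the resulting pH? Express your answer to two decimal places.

pH = 4.09

Added H+ converts C6H5COO- to C6H5COOH: C6H5COOH → 0.433 mol, C6H5COO- → 0.358 mol.
pKa = −log(6.7 × 10^-5) = 4.174
pH = pKa + log([A⁻]/[HA]) = 4.174 + log(0.358/0.433) = 4.174 -0.083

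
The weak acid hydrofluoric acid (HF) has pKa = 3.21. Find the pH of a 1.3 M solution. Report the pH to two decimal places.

HF ⇌ F- + H+
Ka = 10^(−3.21) = 6.17 × 10^-4
Let x = [H+] at equilibrium. Ka = x²/(1.3 − x).
Assume x ≪ 1.3: x ≈ √(6.17 × 10^-4 × 1.3) = 2.83 × 10^-2 M
pH = −log[H+] = −log(2.83 × 10^-2) = 1.55

pH = 1.55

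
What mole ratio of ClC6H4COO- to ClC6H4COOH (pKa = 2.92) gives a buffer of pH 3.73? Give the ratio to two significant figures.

pH = pKa + log(r) ⇒ log(r) = 3.73 − 2.92 = +0.81
r = [ClC6H4COO-]/[ClC6H4COOH] = 10^(+0.81) = 6.46

ratio = 6.5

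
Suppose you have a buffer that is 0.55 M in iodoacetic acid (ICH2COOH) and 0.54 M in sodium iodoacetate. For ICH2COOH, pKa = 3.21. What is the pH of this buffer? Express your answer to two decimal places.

pH = pKa + log([A⁻]/[HA]) = 3.21 + log(0.54/0.55)
pH = 3.21 + (-0.008) = 3.20

pH = 3.20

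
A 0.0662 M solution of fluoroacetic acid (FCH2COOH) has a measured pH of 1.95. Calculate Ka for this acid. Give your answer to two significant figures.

[H+] = 10^(-1.95) = 1.12 × 10^-2 M
At equilibrium [HA] = 0.0662 − 1.12 × 10^-2 = 5.50 × 10^-2 M
Ka = [H+][A-]/[HA] = (1.12 × 10^-2)² / 5.50 × 10^-2 = 2.3 × 10^-3

Ka = 2.3 × 10^-3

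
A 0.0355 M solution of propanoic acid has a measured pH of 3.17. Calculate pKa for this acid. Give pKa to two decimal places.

[H+] = 10^(-3.17) = 6.76 × 10^-4 M
At equilibrium [HA] = 0.0355 − 6.76 × 10^-4 = 3.48 × 10^-2 M
Ka = [H+][A-]/[HA] = (6.76 × 10^-4)² / 3.48 × 10^-2 = 1.31 × 10^-5
pKa = -log(1.31 × 10^-5) = 4.88

pKa = 4.88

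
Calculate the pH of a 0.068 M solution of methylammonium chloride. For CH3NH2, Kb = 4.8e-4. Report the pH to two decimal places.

CH3NH3+ is the conjugate acid of the weak base CH3NH2.
Ka = Kw/Kb = 1.0×10^-14 / 4.8 × 10^-4 = 2.08 × 10^-11
Ka = [H+]²/(0.068 − [H+]) = 2.08 × 10^-11
Assume [H+] ≪ 0.068: [H+] ≈ √(2.08 × 10^-11 × 0.068) = 1.19 × 10^-6 M
([H+]/C₀ = 0.0017% < 5%, so the approximation holds.)
pH = −log(1.19 × 10^-6) = 5.92

pH = 5.92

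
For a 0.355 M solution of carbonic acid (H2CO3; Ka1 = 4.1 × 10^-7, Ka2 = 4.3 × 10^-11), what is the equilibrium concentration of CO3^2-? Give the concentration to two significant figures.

First ionization gives [H+] ≈ [HCO3-] = 3.82 × 10^-4 M.
Second step: Ka2 = [H+][CO3^2-]/[HCO3-] ≈ [CO3^2-] (since [H+] ≈ [HCO3-]).
So [CO3^2-] ≈ Ka2.

4.3 × 10^-11 M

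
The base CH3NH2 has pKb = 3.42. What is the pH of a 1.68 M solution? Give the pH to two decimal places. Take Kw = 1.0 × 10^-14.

CH3NH2 + H2O ⇌ CH3NH3+ + OH-
Kb = 10^(−3.42) = 3.80 × 10^-4
From the ICE table, Kb = x²/(1.68 − x) = 3.80 × 10^-4.
Neglecting x in the denominator: x = √(3.80 × 10^-4 × 1.68) = 2.53 × 10^-2 M
Check: 1.5% ionized — well under 5%, approximation valid.
pOH = 1.60, so pH = 14.00 − pOH = 12.40

pH = 12.40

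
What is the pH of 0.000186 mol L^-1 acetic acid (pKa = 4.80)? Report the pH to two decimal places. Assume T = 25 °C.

CH3COOH ⇌ CH3COO- + H+
Ka = 10^(−4.80) = 1.58 × 10^-5
Ka = [H+]²/(0.000186 − [H+]) = 1.58 × 10^-5
The 5% rule fails; solving [H+]² + Ka·[H+] − Ka·C₀ = 0 exactly:
[H+] = [−1.58e-05 + √(1.58e-05² + 1.18e-08)]/2 = 4.69 × 10^-5 M
pH = −log(4.69 × 10^-5) = 4.33

pH = 4.33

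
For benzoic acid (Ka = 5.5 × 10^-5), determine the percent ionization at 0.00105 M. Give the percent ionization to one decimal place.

20.4%

C6H5COOH ⇌ C6H5COO- + H+; let x = [H+] at equilibrium.
Solve x² + 5.5e-05x − 5.77e-08 = 0 → x = 2.14 × 10^-4 M
Fraction ionized = 2.14 × 10^-4 / 0.00105 = 0.2038 → 20.4%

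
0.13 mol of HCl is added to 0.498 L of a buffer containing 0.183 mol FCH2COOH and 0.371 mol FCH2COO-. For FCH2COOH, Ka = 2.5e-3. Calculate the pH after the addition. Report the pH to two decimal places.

After neutralization: n(FCH2COOH) = 0.313 mol, n(FCH2COO-) = 0.241 mol.
pKa = −log(2.5 × 10^-3) = 2.602
Henderson–Hasselbalch with mole ratio 0.241/0.313: pH = 2.602 + (-0.114)

pH = 2.49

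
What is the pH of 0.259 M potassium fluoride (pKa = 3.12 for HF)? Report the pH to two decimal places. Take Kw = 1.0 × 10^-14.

F- is the conjugate base of the weak acid HF.
Ka = 10^(−3.12) = 7.59 × 10^-4
Kb = Kw/Ka = 1.0×10^-14 / 7.59 × 10^-4 = 1.32 × 10^-11
From the ICE table, Kb = [OH-]²/(0.259 − [OH-]) = 1.32 × 10^-11.
Neglecting [OH-] in the denominator: [OH-] = √(1.32 × 10^-11 × 0.259) = 1.85 × 10^-6 M
pOH = 5.73, so pH = 14.00 − pOH = 8.27

pH = 8.27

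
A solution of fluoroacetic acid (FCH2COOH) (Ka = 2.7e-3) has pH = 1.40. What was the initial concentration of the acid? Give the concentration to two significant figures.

[H+] = 10^(-1.40) = 3.98 × 10^-2 M = x
Ka = x²/(C₀ − x) ⇒ C₀ = x + x²/Ka
C₀ = 3.98 × 10^-2 + (3.98 × 10^-2)²/(2.7 × 10^-3) = 6.26 × 10^-1 M

C₀ = 6.3 × 10^-1 M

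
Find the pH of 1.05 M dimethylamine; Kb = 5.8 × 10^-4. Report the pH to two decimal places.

(CH3)2NH + H2O ⇌ (CH3)2NH2+ + OH-
Kb = [OH-]²/(1.05 − [OH-]) = 5.8 × 10^-4
Neglecting [OH-] in the denominator: [OH-] = √(5.8 × 10^-4 × 1.05) = 2.47 × 10^-2 M
pOH = 1.61, so pH = 14.00 − pOH = 12.39

pH = 12.39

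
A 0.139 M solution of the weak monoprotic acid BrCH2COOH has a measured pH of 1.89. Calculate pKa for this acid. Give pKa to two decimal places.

pKa = 2.88

[H+] = 10^(-1.89) = 1.29 × 10^-2 M
At equilibrium [HA] = 0.139 − 1.29 × 10^-2 = 1.26 × 10^-1 M
Ka = [H+][A-]/[HA] = (1.29 × 10^-2)² / 1.26 × 10^-1 = 1.32 × 10^-3
pKa = -log(1.32 × 10^-3) = 2.88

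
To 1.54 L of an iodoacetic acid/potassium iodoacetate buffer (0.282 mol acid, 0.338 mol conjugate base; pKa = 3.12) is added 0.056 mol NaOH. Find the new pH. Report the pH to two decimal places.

pH = 3.36

OH- converts ICH2COOH to ICH2COO-: ICH2COOH → 0.226 mol, ICH2COO- → 0.394 mol.
pH = pKa + log(n_ICH2COO-/n_ICH2COOH) = 3.12 + log(0.394/0.226) = 3.12 + (+0.241)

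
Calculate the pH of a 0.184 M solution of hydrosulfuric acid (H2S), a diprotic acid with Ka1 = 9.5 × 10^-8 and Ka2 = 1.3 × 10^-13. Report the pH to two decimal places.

Ka1 ≫ Ka2, so treat the first dissociation as the only significant source of H+.
Ka1 = x²/(0.184 − x) = 9.5 × 10^-8
x ≈ √(9.5 × 10^-8 × 0.184) = 1.32 × 10^-4 M
pH = −log(1.32 × 10^-4) = 3.88

pH = 3.88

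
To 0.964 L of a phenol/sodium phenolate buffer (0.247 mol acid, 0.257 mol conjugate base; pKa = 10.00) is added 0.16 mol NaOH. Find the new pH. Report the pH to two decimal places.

pH = 10.68

After neutralization: n(C6H5OH) = 0.087 mol, n(C6H5O-) = 0.417 mol.
Henderson–Hasselbalch with mole ratio 0.417/0.087: pH = 10.00 + (+0.681)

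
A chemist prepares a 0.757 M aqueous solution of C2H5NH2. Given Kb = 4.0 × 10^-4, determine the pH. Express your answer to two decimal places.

C2H5NH2 + H2O ⇌ C2H5NH3+ + OH-
From the ICE table, Kb = [OH-]²/(0.757 − [OH-]) = 4.0 × 10^-4.
Since Kb ≪ C₀, [OH-] ≈ √(Kb·C₀) = 1.74 × 10^-2 M.
([OH-]/C₀ = 2.3% < 5%, so the approximation holds.)
pOH = 1.76, so pH = 14.00 − pOH = 12.24

pH = 12.24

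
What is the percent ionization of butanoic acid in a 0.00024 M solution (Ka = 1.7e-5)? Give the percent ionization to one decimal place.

23.3%

CH3(CH2)2COOH ⇌ CH3(CH2)2COO- + H+; let x = [H+] at equilibrium.
Ka = x²/(C₀ − x); solving the quadratic gives x = 5.59 × 10^-5 M.
% ionization = x/C₀ × 100% = 5.59 × 10^-5/0.00024 × 100% = 23.3%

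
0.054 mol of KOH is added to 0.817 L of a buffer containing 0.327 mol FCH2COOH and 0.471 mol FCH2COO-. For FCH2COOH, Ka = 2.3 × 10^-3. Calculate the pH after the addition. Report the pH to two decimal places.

After neutralization: n(FCH2COOH) = 0.273 mol, n(FCH2COO-) = 0.525 mol.
pKa = −log(2.3 × 10^-3) = 2.638
Henderson–Hasselbalch with mole ratio 0.525/0.273: pH = 2.638 + (+0.284)

pH = 2.92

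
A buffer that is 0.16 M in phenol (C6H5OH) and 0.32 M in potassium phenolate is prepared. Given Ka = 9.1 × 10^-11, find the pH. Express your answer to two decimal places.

pH = 10.34

pKa = −log(9.1 × 10^-11) = 10.041
Using pH = pKa + log([base]/[acid]) with [base]/[acid] = 0.32/0.16:
pH = 10.041 + (+0.301) = 10.34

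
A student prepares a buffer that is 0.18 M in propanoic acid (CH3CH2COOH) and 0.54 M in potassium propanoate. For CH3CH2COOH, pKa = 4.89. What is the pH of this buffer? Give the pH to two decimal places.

Henderson–Hasselbalch: pH = pKa + log([CH3CH2COO-]/[CH3CH2COOH]) = 4.89 + log(0.54/0.18)
pH = 4.89 + (+0.477) = 5.37

pH = 5.37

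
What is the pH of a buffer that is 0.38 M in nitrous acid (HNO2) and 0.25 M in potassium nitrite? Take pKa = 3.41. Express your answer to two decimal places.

pH = 3.23

Using pH = pKa + log([base]/[acid]) with [base]/[acid] = 0.25/0.38:
pH = 3.41 + (-0.182) = 3.23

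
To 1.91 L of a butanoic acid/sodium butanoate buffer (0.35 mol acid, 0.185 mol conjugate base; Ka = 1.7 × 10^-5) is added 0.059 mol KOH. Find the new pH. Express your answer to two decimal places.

After neutralization: n(CH3(CH2)2COOH) = 0.291 mol, n(CH3(CH2)2COO-) = 0.244 mol.
pKa = −log(1.7 × 10^-5) = 4.770
pH = pKa + log(n_CH3(CH2)2COO-/n_CH3(CH2)2COOH) = 4.770 + log(0.244/0.291) = 4.770 + (-0.077)

pH = 4.69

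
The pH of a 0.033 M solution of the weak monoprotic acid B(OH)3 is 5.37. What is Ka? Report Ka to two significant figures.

Ka = 5.5 × 10^-10

[H+] = 10^(-5.37) = 4.27 × 10^-6 M
At equilibrium [HA] = 0.033 − 4.27 × 10^-6 = 3.30 × 10^-2 M
Ka = [H+][A-]/[HA] = (4.27 × 10^-6)² / 3.30 × 10^-2 = 5.5 × 10^-10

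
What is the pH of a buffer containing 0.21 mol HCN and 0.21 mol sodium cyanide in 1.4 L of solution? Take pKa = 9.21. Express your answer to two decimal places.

Henderson–Hasselbalch: pH = pKa + log([CN-]/[HCN]) = 9.21 + log(0.21/0.21)
pH = 9.21 + (+0.000) = 9.21

pH = 9.21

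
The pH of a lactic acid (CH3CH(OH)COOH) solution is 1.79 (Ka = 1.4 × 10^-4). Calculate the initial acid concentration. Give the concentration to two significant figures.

[H+] = 10^(-1.79) = 1.62 × 10^-2 M = x
Ka = x²/(C₀ − x) ⇒ C₀ = x + x²/Ka
C₀ = 1.62 × 10^-2 + (1.62 × 10^-2)²/(1.4 × 10^-4) = 1.89 M

C₀ = 1.9 M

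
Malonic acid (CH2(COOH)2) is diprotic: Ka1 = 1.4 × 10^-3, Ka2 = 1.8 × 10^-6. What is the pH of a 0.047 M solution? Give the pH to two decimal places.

pH = 2.13

Ka1 ≫ Ka2, so treat the first dissociation as the only significant source of H+.
Ka1 = x²/(0.047 − x) = 1.4 × 10^-3
Solving the quadratic: x = (−Ka1 + √(Ka1² + 4·Ka1·C₀))/2 = 7.44 × 10^-3 M
pH = −log(7.44 × 10^-3) = 2.13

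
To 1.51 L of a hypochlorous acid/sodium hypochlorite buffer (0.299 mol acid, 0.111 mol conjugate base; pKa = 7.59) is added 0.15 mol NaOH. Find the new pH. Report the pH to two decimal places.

OH- converts HOCl to OCl-: HOCl → 0.149 mol, OCl- → 0.261 mol.
Henderson–Hasselbalch with mole ratio 0.261/0.149: pH = 7.59 + (+0.243)

pH = 7.83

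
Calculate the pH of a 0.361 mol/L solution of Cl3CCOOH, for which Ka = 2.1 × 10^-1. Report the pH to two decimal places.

pH = 0.72

Cl3CCOOH ⇌ Cl3CCOO- + H+
Ka = [H+]²/(0.361 − [H+]) = 2.1 × 10^-1
Here C₀/Ka ≈ 1.72, so the small-[H+] approximation fails. Use the quadratic:
[H+] = (−Ka + √(Ka² + 4·Ka·C₀))/2 = 1.90 × 10^-1 M
pH = −log(1.90 × 10^-1) = 0.72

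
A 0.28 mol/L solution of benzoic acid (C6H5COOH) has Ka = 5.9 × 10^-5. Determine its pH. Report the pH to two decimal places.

C6H5COOH ⇌ C6H5COO- + H+
From the ICE table, Ka = x²/(0.28 − x) = 5.9 × 10^-5.
Neglecting x in the denominator: x = √(5.9 × 10^-5 × 0.28) = 4.06 × 10^-3 M
pH = −log[H+] = −log(4.06 × 10^-3) = 2.39

pH = 2.39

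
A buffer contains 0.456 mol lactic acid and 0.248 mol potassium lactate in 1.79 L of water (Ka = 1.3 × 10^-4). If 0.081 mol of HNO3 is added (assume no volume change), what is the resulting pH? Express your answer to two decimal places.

After neutralization: n(CH3CH(OH)COOH) = 0.537 mol, n(CH3CH(OH)COO-) = 0.167 mol.
pKa = −log(1.3 × 10^-4) = 3.886
pH = pKa + log([A⁻]/[HA]) = 3.886 + log(0.167/0.537) = 3.886 -0.507

pH = 3.38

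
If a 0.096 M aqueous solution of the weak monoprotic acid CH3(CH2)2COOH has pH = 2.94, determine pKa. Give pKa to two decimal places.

[H+] = 10^(-2.94) = 1.15 × 10^-3 M
At equilibrium [HA] = 0.096 − 1.15 × 10^-3 = 9.49 × 10^-2 M
Ka = [H+][A-]/[HA] = (1.15 × 10^-3)² / 9.49 × 10^-2 = 1.39 × 10^-5
pKa = -log(1.39 × 10^-5) = 4.86

pKa = 4.86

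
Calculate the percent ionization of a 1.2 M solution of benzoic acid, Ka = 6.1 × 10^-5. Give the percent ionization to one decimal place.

0.7%

C6H5COOH ⇌ C6H5COO- + H+; let x = [H+] at equilibrium.
x ≈ √(Ka·C₀) = √(6.1 × 10^-5 × 1.2) = 8.56 × 10^-3 M
% ionization = x/C₀ × 100% = 8.56 × 10^-3/1.2 × 100% = 0.7%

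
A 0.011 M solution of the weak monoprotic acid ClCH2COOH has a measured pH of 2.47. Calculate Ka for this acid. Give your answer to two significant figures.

[H+] = 10^(-2.47) = 3.39 × 10^-3 M
At equilibrium [HA] = 0.011 − 3.39 × 10^-3 = 7.61 × 10^-3 M
Ka = [H+][A-]/[HA] = (3.39 × 10^-3)² / 7.61 × 10^-3 = 1.5 × 10^-3

Ka = 1.5 × 10^-3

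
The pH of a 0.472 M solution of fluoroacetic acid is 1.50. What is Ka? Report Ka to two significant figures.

[H+] = 10^(-1.50) = 3.16 × 10^-2 M
At equilibrium [HA] = 0.472 − 3.16 × 10^-2 = 4.40 × 10^-1 M
Ka = [H+][A-]/[HA] = (3.16 × 10^-2)² / 4.40 × 10^-1 = 2.3 × 10^-3

Ka = 2.3 × 10^-3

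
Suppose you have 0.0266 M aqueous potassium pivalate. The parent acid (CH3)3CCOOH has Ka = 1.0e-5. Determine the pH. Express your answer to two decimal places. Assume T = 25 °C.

pH = 8.71

(CH3)3CCOO- is the conjugate base of the weak acid (CH3)3CCOOH.
Kb = Kw/Ka = 1.0×10^-14 / 1.0 × 10^-5 = 1.00 × 10^-9
Let x = [OH-] at equilibrium. Kb = x²/(0.0266 − x).
Assume x ≪ 0.0266: x ≈ √(1.00 × 10^-9 × 0.0266) = 5.16 × 10^-6 M
(x/C₀ = 0.019% < 5%, so the approximation holds.)
pOH = −log(5.16 × 10^-6) = 5.29; pH = 14.00 − 5.29 = 8.71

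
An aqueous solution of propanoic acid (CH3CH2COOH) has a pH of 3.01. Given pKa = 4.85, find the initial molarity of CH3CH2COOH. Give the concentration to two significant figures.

[H+] = 10^(-3.01) = 9.77 × 10^-4 M = x
Ka = 10^(−4.85) = 1.41 × 10^-5
Ka = x²/(C₀ − x) ⇒ C₀ = x + x²/Ka
C₀ = 9.77 × 10^-4 + (9.77 × 10^-4)²/(1.41 × 10^-5) = 6.87 × 10^-2 M

C₀ = 6.9 × 10^-2 M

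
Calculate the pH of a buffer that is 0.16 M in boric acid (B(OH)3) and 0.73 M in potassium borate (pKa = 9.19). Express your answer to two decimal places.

pH = 9.85

Using pH = pKa + log([base]/[acid]) with [base]/[acid] = 0.73/0.16:
pH = 9.19 + (+0.659) = 9.85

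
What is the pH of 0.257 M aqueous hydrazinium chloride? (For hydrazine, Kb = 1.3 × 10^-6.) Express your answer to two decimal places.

N2H5+ is the conjugate acid of the weak base N2H4.
Ka = Kw/Kb = 1.0×10^-14 / 1.3 × 10^-6 = 7.69 × 10^-9
Ka = [H+]²/(0.257 − [H+]) = 7.69 × 10^-9
Assume [H+] ≪ 0.257: [H+] ≈ √(7.69 × 10^-9 × 0.257) = 4.45 × 10^-5 M
Check: 0.017% ionized — well under 5%, approximation valid.
pH = −log[H+] = −log(4.45 × 10^-5) = 4.35

pH = 4.35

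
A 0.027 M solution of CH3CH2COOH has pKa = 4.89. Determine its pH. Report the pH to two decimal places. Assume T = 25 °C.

pH = 3.23

CH3CH2COOH ⇌ CH3CH2COO- + H+
Ka = 10^(−4.89) = 1.29 × 10^-5
Let x = [H+] at equilibrium. Ka = x²/(0.027 − x).
Since Ka ≪ C₀, x ≈ √(Ka·C₀) = 5.90 × 10^-4 M.
Check: 2.2% ionized — well under 5%, approximation valid.
pH = −log(5.90 × 10^-4) = 3.23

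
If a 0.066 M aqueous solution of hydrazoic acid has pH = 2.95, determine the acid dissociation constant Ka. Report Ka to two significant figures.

Ka = 1.9 × 10^-5

[H+] = 10^(-2.95) = 1.12 × 10^-3 M
At equilibrium [HA] = 0.066 − 1.12 × 10^-3 = 6.49 × 10^-2 M
Ka = [H+][A-]/[HA] = (1.12 × 10^-3)² / 6.49 × 10^-2 = 1.9 × 10^-5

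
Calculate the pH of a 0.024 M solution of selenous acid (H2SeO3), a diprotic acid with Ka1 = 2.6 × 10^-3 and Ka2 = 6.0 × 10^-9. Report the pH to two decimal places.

pH = 2.17

Since Ka1 ≫ Ka2, the first ionization dominates [H+].
Ka1 = x²/(0.024 − x) = 2.6 × 10^-3
Solving the quadratic: x = (−Ka1 + √(Ka1² + 4·Ka1·C₀))/2 = 6.71 × 10^-3 M
pH = −log(6.71 × 10^-3) = 2.17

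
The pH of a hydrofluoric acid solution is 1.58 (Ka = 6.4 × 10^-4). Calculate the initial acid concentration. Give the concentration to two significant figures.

C₀ = 1.1 M

[H+] = 10^(-1.58) = 2.63 × 10^-2 M = x
Ka = x²/(C₀ − x) ⇒ C₀ = x + x²/Ka
C₀ = 2.63 × 10^-2 + (2.63 × 10^-2)²/(6.4 × 10^-4) = 1.11 M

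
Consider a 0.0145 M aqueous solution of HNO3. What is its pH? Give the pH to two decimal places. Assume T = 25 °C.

pH = 1.84

HNO3 is a strong acid and dissociates completely, so [H+] = 0.0145 M.
pH = -log(0.0145) = 1.84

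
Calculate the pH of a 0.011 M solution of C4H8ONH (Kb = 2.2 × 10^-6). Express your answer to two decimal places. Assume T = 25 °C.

C4H8ONH + H2O ⇌ C4H8ONH2+ + OH-
Kb = [OH-]²/(0.011 − [OH-]) = 2.2 × 10^-6
Neglecting [OH-] in the denominator: [OH-] = √(2.2 × 10^-6 × 0.011) = 1.56 × 10^-4 M
pOH = 3.81, so pH = 14.00 − pOH = 10.19

pH = 10.19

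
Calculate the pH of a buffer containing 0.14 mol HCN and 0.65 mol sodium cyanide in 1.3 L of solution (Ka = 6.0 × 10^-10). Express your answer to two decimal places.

pKa = −log(6.0 × 10^-10) = 9.222
Using pH = pKa + log([base]/[acid]) with [base]/[acid] = 0.65/0.14:
pH = 9.222 + (+0.667) = 9.89

pH = 9.89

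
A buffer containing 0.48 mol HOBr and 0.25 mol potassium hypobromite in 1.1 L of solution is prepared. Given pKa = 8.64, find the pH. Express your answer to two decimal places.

pH = 8.36

Henderson–Hasselbalch: pH = pKa + log([OBr-]/[HOBr]) = 8.64 + log(0.25/0.48)
pH = 8.64 + (-0.283) = 8.36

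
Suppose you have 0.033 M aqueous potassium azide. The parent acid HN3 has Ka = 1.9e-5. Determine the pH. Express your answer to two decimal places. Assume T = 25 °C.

N3- is the conjugate base of the weak acid HN3.
Kb = Kw/Ka = 1.0×10^-14 / 1.9 × 10^-5 = 5.26 × 10^-10
From the ICE table, Kb = x²/(0.033 − x) = 5.26 × 10^-10.
Assume x ≪ 0.033: x ≈ √(5.26 × 10^-10 × 0.033) = 4.17 × 10^-6 M
pOH = −log(4.17 × 10^-6) = 5.38; pH = 14.00 − 5.38 = 8.62

pH = 8.62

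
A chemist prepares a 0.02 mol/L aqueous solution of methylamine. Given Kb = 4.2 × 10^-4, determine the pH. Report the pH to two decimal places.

CH3NH2 + H2O ⇌ CH3NH3+ + OH-
Let x = [OH-] at equilibrium. Kb = x²/(0.02 − x).
Here C₀/Kb ≈ 47.6, so the small-x approximation fails. Use the quadratic:
x = [−0.00042 + √(0.00042² + 3.36e-05)]/2 = 2.70 × 10^-3 M
pOH = −log(2.70 × 10^-3) = 2.57; pH = 14.00 − 2.57 = 11.43

pH = 11.43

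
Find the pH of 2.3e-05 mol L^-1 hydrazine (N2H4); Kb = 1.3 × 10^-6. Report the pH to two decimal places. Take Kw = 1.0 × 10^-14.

N2H4 + H2O ⇌ N2H5+ + OH-
From the ICE table, Kb = x²/(2.3e-05 − x) = 1.3 × 10^-6.
x is not negligible relative to C₀; solve x² + 1.3e-06·x − 2.99e-11 = 0.
x = [−1.3e-06 + √(1.3e-06² + 1.2e-10)]/2 = 4.86 × 10^-6 M
pOH = −log(4.86 × 10^-6) = 5.31; pH = 14.00 − 5.31 = 8.69

pH = 8.69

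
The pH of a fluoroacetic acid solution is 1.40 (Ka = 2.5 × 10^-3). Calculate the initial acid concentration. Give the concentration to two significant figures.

[H+] = 10^(-1.40) = 3.98 × 10^-2 M = x
Ka = x²/(C₀ − x) ⇒ C₀ = x + x²/Ka
C₀ = 3.98 × 10^-2 + (3.98 × 10^-2)²/(2.5 × 10^-3) = 6.73 × 10^-1 M

C₀ = 6.7 × 10^-1 M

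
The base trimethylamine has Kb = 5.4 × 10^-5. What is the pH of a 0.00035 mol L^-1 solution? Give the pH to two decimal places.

(CH3)3N + H2O ⇌ (CH3)3NH+ + OH-
Kb = [OH-]²/(0.00035 − [OH-]) = 5.4 × 10^-5
[OH-] is not negligible relative to C₀; solve [OH-]² + 5.4e-05·[OH-] − 1.89e-08 = 0.
[OH-] = (−Kb + √(Kb² + 4·Kb·C₀))/2 = 1.13 × 10^-4 M
pOH = 3.95, so pH = 14.00 − pOH = 10.05

pH = 10.05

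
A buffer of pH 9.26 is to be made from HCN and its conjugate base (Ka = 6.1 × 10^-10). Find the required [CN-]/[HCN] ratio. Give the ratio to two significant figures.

pKa = -log(6.1 × 10^-10) = 9.215
pH = pKa + log(r) ⇒ log(r) = 9.26 − 9.215 = +0.045
r = [CN-]/[HCN] = 10^(+0.045) = 1.11

ratio = 1.1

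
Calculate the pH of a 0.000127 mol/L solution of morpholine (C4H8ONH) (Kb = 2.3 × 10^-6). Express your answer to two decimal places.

C4H8ONH + H2O ⇌ C4H8ONH2+ + OH-
From the ICE table, Kb = x²/(0.000127 − x) = 2.3 × 10^-6.
Here C₀/Kb ≈ 55.2, so the small-x approximation fails. Use the quadratic:
x = [−2.3e-06 + √(2.3e-06² + 1.17e-09)]/2 = 1.60 × 10^-5 M
pOH = −log(1.60 × 10^-5) = 4.80; pH = 14.00 − 4.80 = 9.20

pH = 9.20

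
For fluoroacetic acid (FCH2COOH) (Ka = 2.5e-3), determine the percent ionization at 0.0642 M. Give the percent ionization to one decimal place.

FCH2COOH ⇌ FCH2COO- + H+; let x = [H+] at equilibrium.
Ka = x²/(C₀ − x); solving the quadratic gives x = 1.15 × 10^-2 M.
Fraction ionized = 1.15 × 10^-2 / 0.0642 = 0.1791 → 17.9%

17.9%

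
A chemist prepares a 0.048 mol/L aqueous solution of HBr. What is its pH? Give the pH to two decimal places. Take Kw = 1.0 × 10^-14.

HBr is a strong acid and dissociates completely, so [H+] = 0.048 M.
pH = -log(0.048) = 1.32

pH = 1.32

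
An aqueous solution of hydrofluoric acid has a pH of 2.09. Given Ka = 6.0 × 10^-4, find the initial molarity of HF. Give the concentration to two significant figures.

[H+] = 10^(-2.09) = 8.13 × 10^-3 M = x
Ka = x²/(C₀ − x) ⇒ C₀ = x + x²/Ka
C₀ = 8.13 × 10^-3 + (8.13 × 10^-3)²/(6.0 × 10^-4) = 1.18 × 10^-1 M

C₀ = 1.2 × 10^-1 M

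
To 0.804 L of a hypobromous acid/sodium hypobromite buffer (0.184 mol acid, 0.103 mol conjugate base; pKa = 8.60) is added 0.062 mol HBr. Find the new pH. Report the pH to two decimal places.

pH = 7.82

After neutralization: n(HOBr) = 0.246 mol, n(OBr-) = 0.041 mol.
pH = pKa + log(n_OBr-/n_HOBr) = 8.60 + log(0.041/0.246) = 8.60 + (-0.778)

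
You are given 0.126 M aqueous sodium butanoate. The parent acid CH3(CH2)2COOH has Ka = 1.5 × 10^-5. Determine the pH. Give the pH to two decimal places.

CH3(CH2)2COO- is the conjugate base of the weak acid CH3(CH2)2COOH.
Kb = Kw/Ka = 1.0×10^-14 / 1.5 × 10^-5 = 6.67 × 10^-10
Let x = [OH-] at equilibrium. Kb = x²/(0.126 − x).
Since Kb ≪ C₀, x ≈ √(Kb·C₀) = 9.17 × 10^-6 M.
(x/C₀ = 0.0073% < 5%, so the approximation holds.)
pOH = 5.04, so pH = 14.00 − pOH = 8.96

pH = 8.96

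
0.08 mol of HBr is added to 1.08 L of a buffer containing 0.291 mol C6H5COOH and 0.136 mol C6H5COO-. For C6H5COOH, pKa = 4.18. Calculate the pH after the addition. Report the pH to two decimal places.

pH = 3.36

Added H+ converts C6H5COO- to C6H5COOH: C6H5COOH → 0.371 mol, C6H5COO- → 0.056 mol.
Henderson–Hasselbalch with mole ratio 0.056/0.371: pH = 4.18 + (-0.821)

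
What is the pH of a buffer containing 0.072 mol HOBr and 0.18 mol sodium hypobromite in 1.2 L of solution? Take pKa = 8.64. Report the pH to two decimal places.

pH = pKa + log([A⁻]/[HA]) = 8.64 + log(0.18/0.072)
pH = 8.64 + (+0.398) = 9.04

pH = 9.04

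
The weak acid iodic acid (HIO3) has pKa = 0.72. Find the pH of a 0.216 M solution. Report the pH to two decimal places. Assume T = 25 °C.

pH = 0.89

HIO3 ⇌ IO3- + H+
Ka = 10^(−0.72) = 1.91 × 10^-1
Ka = x²/(0.216 − x) = 1.91 × 10^-1
The 5% rule fails; solving x² + Ka·x − Ka·C₀ = 0 exactly:
x = [−0.191 + √(0.191² + 0.165)]/2 = 1.29 × 10^-1 M
pH = −log(1.29 × 10^-1) = 0.89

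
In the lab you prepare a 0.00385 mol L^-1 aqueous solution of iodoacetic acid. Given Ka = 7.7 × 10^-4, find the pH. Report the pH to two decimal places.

pH = 2.86

ICH2COOH ⇌ ICH2COO- + H+
From the ICE table, Ka = [H+]²/(0.00385 − [H+]) = 7.7 × 10^-4.
The 5% rule fails; solving [H+]² + Ka·[H+] − Ka·C₀ = 0 exactly:
[H+] = (−Ka + √(Ka² + 4·Ka·C₀))/2 = 1.38 × 10^-3 M
pH = −log(1.38 × 10^-3) = 2.86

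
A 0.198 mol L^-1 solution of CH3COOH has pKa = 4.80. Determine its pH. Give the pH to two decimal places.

pH = 2.75

CH3COOH ⇌ CH3COO- + H+
Ka = 10^(−4.80) = 1.58 × 10^-5
From the ICE table, Ka = [H+]²/(0.198 − [H+]) = 1.58 × 10^-5.
Neglecting [H+] in the denominator: [H+] = √(1.58 × 10^-5 × 0.198) = 1.77 × 10^-3 M
Check: 0.89% ionized — well under 5%, approximation valid.
pH = −log(1.77 × 10^-3) = 2.75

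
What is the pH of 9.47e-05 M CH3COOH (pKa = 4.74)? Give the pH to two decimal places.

pH = 4.48

CH3COOH ⇌ CH3COO- + H+
Ka = 10^(−4.74) = 1.82 × 10^-5
From the ICE table, Ka = [H+]²/(9.47e-05 − [H+]) = 1.82 × 10^-5.
Here C₀/Ka ≈ 5.2, so the small-[H+] approximation fails. Use the quadratic:
[H+] = (−Ka + √(Ka² + 4·Ka·C₀))/2 = 3.34 × 10^-5 M
pH = −log[H+] = −log(3.34 × 10^-5) = 4.48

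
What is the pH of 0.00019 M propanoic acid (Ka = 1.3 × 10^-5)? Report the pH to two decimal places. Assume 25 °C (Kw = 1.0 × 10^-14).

CH3CH2COOH ⇌ CH3CH2COO- + H+
Let x = [H+] at equilibrium. Ka = x²/(0.00019 − x).
x is not negligible relative to C₀; solve x² + 1.3e-05·x − 2.47e-09 = 0.
x = (−Ka + √(Ka² + 4·Ka·C₀))/2 = 4.36 × 10^-5 M
pH = −log[H+] = −log(4.36 × 10^-5) = 4.36

pH = 4.36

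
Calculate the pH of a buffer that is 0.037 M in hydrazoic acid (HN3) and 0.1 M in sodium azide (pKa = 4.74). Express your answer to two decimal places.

Using pH = pKa + log([base]/[acid]) with [base]/[acid] = 0.1/0.037:
pH = 4.74 + (+0.432) = 5.17

pH = 5.17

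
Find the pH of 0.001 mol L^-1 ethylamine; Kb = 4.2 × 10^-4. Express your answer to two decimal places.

C2H5NH2 + H2O ⇌ C2H5NH3+ + OH-
From the ICE table, Kb = [OH-]²/(0.001 − [OH-]) = 4.2 × 10^-4.
The 5% rule fails; solving [OH-]² + Kb·[OH-] − Kb·C₀ = 0 exactly:
[OH-] = [−0.00042 + √(0.00042² + 1.68e-06)]/2 = 4.71 × 10^-4 M
pOH = 3.33, so pH = 14.00 − pOH = 10.67

pH = 10.67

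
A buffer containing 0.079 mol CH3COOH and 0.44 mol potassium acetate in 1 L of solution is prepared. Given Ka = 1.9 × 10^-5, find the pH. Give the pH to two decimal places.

pKa = −log(1.9 × 10^-5) = 4.721
Henderson–Hasselbalch: pH = pKa + log([CH3COO-]/[CH3COOH]) = 4.721 + log(0.44/0.079)
pH = 4.721 + (+0.746) = 5.47

pH = 5.47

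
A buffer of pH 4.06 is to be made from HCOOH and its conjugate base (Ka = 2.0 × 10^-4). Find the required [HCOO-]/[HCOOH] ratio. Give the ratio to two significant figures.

ratio = 2.3

pKa = -log(2.0 × 10^-4) = 3.699
pH = pKa + log(r) ⇒ log(r) = 4.06 − 3.699 = +0.361
r = [HCOO-]/[HCOOH] = 10^(+0.361) = 2.3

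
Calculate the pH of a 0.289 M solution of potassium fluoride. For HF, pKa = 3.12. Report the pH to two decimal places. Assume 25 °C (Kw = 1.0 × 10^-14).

F- is the conjugate base of the weak acid HF.
Ka = 10^(−3.12) = 7.59 × 10^-4
Kb = Kw/Ka = 1.0×10^-14 / 7.59 × 10^-4 = 1.32 × 10^-11
From the ICE table, Kb = [OH-]²/(0.289 − [OH-]) = 1.32 × 10^-11.
Assume [OH-] ≪ 0.289: [OH-] ≈ √(1.32 × 10^-11 × 0.289) = 1.95 × 10^-6 M
Check: 0.00068% ionized — well under 5%, approximation valid.
pOH = 5.71, so pH = 14.00 − pOH = 8.29

pH = 8.29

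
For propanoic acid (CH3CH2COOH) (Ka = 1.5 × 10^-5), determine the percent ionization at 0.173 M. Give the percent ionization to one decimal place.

0.9%

CH3CH2COOH ⇌ CH3CH2COO- + H+; let x = [H+] at equilibrium.
x ≈ √(Ka·C₀) = √(1.5 × 10^-5 × 0.173) = 1.61 × 10^-3 M
% ionization = x/C₀ × 100% = 1.61 × 10^-3/0.173 × 100% = 0.9%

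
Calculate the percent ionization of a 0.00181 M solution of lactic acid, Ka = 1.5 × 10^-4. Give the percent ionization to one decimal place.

24.9%

CH3CH(OH)COOH ⇌ CH3CH(OH)COO- + H+; let x = [H+] at equilibrium.
Ka = x²/(C₀ − x); solving the quadratic gives x = 4.51 × 10^-4 M.
Fraction ionized = 4.51 × 10^-4 / 0.00181 = 0.2492 → 24.9%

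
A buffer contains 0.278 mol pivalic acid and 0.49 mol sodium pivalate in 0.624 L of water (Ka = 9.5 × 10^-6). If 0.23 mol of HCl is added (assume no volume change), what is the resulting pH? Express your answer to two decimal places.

pH = 4.73

After neutralization: n((CH3)3CCOOH) = 0.508 mol, n((CH3)3CCOO-) = 0.26 mol.
pKa = −log(9.5 × 10^-6) = 5.022
pH = pKa + log(n_(CH3)3CCOO-/n_(CH3)3CCOOH) = 5.022 + log(0.26/0.508) = 5.022 + (-0.291)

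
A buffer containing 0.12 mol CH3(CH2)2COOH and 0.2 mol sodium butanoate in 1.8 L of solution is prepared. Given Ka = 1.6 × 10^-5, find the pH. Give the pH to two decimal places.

pH = 5.02

pKa = −log(1.6 × 10^-5) = 4.796
pH = pKa + log([A⁻]/[HA]) = 4.796 + log(0.2/0.12)
pH = 4.796 + (+0.222) = 5.02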